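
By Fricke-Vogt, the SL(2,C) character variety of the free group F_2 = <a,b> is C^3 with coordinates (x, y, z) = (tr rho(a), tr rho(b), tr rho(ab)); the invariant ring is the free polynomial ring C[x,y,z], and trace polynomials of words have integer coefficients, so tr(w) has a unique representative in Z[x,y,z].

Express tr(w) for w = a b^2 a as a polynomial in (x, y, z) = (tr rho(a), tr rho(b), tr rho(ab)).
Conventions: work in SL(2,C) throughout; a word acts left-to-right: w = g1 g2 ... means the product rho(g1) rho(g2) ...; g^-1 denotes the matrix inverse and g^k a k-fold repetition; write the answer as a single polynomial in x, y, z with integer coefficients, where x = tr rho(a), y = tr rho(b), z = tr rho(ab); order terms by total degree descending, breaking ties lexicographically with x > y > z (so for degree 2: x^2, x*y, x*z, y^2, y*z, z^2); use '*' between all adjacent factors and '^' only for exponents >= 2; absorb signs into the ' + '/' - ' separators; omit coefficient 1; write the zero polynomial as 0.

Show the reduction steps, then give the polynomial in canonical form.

tr(a^2 b) = tr(a) tr(b a) - tr(b) = x*z - y
tr(a^2) = tr(a) tr(a) - tr(1) = x^2 - 2
reduce: tr(a b^2 a) = tr(b) tr(a^2 b) - tr(a^2) = x*y*z - x^2 - y^2 + 2

x*y*z - x^2 - y^2 + 2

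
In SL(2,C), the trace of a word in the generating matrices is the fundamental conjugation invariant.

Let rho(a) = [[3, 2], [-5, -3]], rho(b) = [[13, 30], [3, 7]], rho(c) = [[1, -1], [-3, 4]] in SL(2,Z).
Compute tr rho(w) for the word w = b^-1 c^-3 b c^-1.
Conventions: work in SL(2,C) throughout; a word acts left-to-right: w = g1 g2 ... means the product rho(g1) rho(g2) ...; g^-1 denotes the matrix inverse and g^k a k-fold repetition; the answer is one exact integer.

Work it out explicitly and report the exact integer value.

rho(b^-1) = [[7, -30], [-3, 13]]
... * rho(c^-1) = [[4, 1], [3, 1]]  ->  [[-62, -23], [27, 10]]
... * rho(c^-1) = [[4, 1], [3, 1]]  ->  [[-317, -85], [138, 37]]
... * rho(c^-1) = [[4, 1], [3, 1]]  ->  [[-1523, -402], [663, 175]]
... * rho(b) = [[13, 30], [3, 7]]  ->  [[-21005, -48504], [9144, 21115]]
... * rho(c^-1) = [[4, 1], [3, 1]]  ->  [[-229532, -69509], [99921, 30259]]
tr = -229532 + 30259 = -199273

-199273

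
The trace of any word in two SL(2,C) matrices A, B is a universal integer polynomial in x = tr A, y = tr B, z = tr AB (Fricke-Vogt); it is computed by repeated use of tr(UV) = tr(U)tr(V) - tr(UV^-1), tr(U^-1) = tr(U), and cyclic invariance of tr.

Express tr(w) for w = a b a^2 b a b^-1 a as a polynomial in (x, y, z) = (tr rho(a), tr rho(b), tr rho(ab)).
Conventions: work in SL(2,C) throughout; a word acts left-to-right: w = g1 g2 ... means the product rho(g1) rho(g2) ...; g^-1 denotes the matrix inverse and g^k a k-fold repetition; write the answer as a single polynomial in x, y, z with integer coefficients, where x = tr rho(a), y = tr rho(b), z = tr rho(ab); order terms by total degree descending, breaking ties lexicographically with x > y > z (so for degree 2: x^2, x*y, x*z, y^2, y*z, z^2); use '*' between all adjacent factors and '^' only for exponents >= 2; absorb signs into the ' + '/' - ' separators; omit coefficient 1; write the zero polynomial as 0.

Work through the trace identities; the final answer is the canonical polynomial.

reduce: trace(b a b a) = trace(a b) trace(a b) - trace(1)  (split on a) = z^2 - 2
trace(b a b) = trace(b) trace(a b) - trace(a)  (reduce the b square) = y*z - x
so trace(b a^2 b a) = trace(a) trace(b a b a) - trace(b a b)  (reduce the a square) = x*z^2 - y*z - x
so trace(b^2) = trace(b) trace(b) - trace(1)  (reduce the b square) = y^2 - 2
trace(b a^2 b) = trace(a) trace(b^2 a) - trace(b^2)  (reduce the a square) = x*y*z - x^2 - y^2 + 2
so trace(a b a^2 b a) = trace(a) trace(b a^2 b a) - trace(b a^2 b)  (reduce the a square) = x^2*z^2 - 2*x*y*z + y^2 - 2
reduce: trace(a^2 b a^2 b a) = trace(a) trace(a b a^2 b a) - trace(a b a^2 b)  (reduce the a square) = x^3*z^2 - 2*x^2*y*z + x*y^2 - x*z^2 + y*z - x
trace(b a b a b a) = trace(b a) trace(b a b a) - trace(b^-1 a^-1)  (split on b) = z^3 - 3*z
reduce: trace(a b a) = trace(a) trace(b a) - trace(b)  (reduce the a square) = x*z - y
reduce: trace(b a b a b) = trace(b) trace(a b a b) - trace(a b a)  (reduce the b square) = y*z^2 - x*z - y
reduce: trace(b a^2 b a b a) = trace(a) trace(b a b a b a) - trace(b a b a b)  (reduce the a square) = x*z^3 - y*z^2 - 2*x*z + y
trace(b a b^2) = trace(b) trace(a b^2) - trace(a b)  (reduce the b square) = y^2*z - x*y - z
reduce: trace(b a^2 b a b) = trace(a) trace(b a b^2 a) - trace(b a b^2)  (reduce the a square) = x*y*z^2 - x^2*z - y^2*z + z
trace(a^2 b a^2 b a b) = trace(a) trace(b a^2 b a b a) - trace(b a^2 b a b)  (reduce the a square) = x^2*z^3 - 2*x*y*z^2 - x^2*z + y^2*z + x*y - z
reduce: trace(a b a^2 b a b^-1 a) = trace(a^2 b a^2 b a) trace(b) - trace(a^2 b a^2 b a b)  (eliminate b^-1) = x^3*y*z^2 - 2*x^2*y^2*z - x^2*z^3 + x*y^3 + x*y*z^2 + x^2*z - 2*x*y + z

x^3*y*z^2 - 2*x^2*y^2*z - x^2*z^3 + x*y^3 + x*y*z^2 + x^2*z - 2*x*y + z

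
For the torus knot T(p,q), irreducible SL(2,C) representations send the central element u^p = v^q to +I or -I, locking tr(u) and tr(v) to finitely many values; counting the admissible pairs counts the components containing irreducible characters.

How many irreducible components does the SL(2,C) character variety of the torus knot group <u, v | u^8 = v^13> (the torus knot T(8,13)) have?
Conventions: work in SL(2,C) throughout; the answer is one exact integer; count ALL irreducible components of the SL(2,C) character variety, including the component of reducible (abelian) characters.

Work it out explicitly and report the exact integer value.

43

For T(8,13): irreducibility forces the central element u^8 = v^13 to one of +I, -I.
This locks tr(u) to 2*cos(pi*alpha/8), alpha in 1..7, and tr(v) to 2*cos(pi*beta/13), beta in 1..12, on each component of irreducible characters.
The two central values (-1)^alpha I and (-1)^beta I must be the same matrix, so alpha and beta share a parity.
Enumerate parity-matched pairs: 4*6 odd-odd plus 3*6 even-even gives 42.
That is 42 components of irreducible characters, and with the reducible (abelian) component the total is 43.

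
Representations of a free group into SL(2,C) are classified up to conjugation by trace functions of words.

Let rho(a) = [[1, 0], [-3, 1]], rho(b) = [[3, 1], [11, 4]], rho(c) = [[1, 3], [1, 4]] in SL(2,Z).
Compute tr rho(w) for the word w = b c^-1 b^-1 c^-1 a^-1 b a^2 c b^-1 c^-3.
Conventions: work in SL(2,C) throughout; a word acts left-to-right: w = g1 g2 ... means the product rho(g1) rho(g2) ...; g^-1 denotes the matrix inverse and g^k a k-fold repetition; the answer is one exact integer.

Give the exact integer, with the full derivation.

rho(b) = [[3, 1], [11, 4]]
... * rho(c^-1) = [[4, -3], [-1, 1]]  ->  [[11, -8], [40, -29]]
... * rho(b^-1) = [[4, -1], [-11, 3]]  ->  [[132, -35], [479, -127]]
... * rho(c^-1) = [[4, -3], [-1, 1]]  ->  [[563, -431], [2043, -1564]]
... * rho(a^-1) = [[1, 0], [3, 1]]  ->  [[-730, -431], [-2649, -1564]]
... * rho(b) = [[3, 1], [11, 4]]  ->  [[-6931, -2454], [-25151, -8905]]
... * rho(a) = [[1, 0], [-3, 1]]  ->  [[431, -2454], [1564, -8905]]
... * rho(a) = [[1, 0], [-3, 1]]  ->  [[7793, -2454], [28279, -8905]]
... * rho(c) = [[1, 3], [1, 4]]  ->  [[5339, 13563], [19374, 49217]]
... * rho(b^-1) = [[4, -1], [-11, 3]]  ->  [[-127837, 35350], [-463891, 128277]]
... * rho(c^-1) = [[4, -3], [-1, 1]]  ->  [[-546698, 418861], [-1983841, 1519950]]
... * rho(c^-1) = [[4, -3], [-1, 1]]  ->  [[-2605653, 2058955], [-9455314, 7471473]]
... * rho(c^-1) = [[4, -3], [-1, 1]]  ->  [[-12481567, 9875914], [-45292729, 35837415]]
tr = -12481567 + 35837415 = 23355848

23355848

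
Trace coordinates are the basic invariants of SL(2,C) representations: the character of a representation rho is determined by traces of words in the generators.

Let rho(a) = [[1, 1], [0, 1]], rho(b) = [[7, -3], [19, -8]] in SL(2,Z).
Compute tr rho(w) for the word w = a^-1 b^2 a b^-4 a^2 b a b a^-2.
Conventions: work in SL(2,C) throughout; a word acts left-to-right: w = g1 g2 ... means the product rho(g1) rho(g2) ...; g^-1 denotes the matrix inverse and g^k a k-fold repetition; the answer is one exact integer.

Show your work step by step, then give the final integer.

-779036

rho(a^-1) = [[1, -1], [0, 1]]
... * rho(b) = [[7, -3], [19, -8]]  ->  [[-12, 5], [19, -8]]
... * rho(b) = [[7, -3], [19, -8]]  ->  [[11, -4], [-19, 7]]
... * rho(a) = [[1, 1], [0, 1]]  ->  [[11, 7], [-19, -12]]
... * rho(b^-1) = [[-8, 3], [-19, 7]]  ->  [[-221, 82], [380, -141]]
... * rho(b^-1) = [[-8, 3], [-19, 7]]  ->  [[210, -89], [-361, 153]]
... * rho(b^-1) = [[-8, 3], [-19, 7]]  ->  [[11, 7], [-19, -12]]
... * rho(b^-1) = [[-8, 3], [-19, 7]]  ->  [[-221, 82], [380, -141]]
... * rho(a) = [[1, 1], [0, 1]]  ->  [[-221, -139], [380, 239]]
... * rho(a) = [[1, 1], [0, 1]]  ->  [[-221, -360], [380, 619]]
... * rho(b) = [[7, -3], [19, -8]]  ->  [[-8387, 3543], [14421, -6092]]
... * rho(a) = [[1, 1], [0, 1]]  ->  [[-8387, -4844], [14421, 8329]]
... * rho(b) = [[7, -3], [19, -8]]  ->  [[-150745, 63913], [259198, -109895]]
... * rho(a^-1) = [[1, -1], [0, 1]]  ->  [[-150745, 214658], [259198, -369093]]
... * rho(a^-1) = [[1, -1], [0, 1]]  ->  [[-150745, 365403], [259198, -628291]]
tr = -150745 + -628291 = -779036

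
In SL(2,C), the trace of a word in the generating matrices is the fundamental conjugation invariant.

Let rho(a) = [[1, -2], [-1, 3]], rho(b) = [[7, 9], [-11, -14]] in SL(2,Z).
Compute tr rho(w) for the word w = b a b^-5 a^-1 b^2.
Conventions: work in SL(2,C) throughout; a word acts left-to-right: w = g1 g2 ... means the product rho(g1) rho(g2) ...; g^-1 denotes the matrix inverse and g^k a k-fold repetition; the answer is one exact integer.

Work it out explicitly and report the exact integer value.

rho(b) = [[7, 9], [-11, -14]]
... * rho(a) = [[1, -2], [-1, 3]]  ->  [[-2, 13], [3, -20]]
... * rho(b^-1) = [[-14, -9], [11, 7]]  ->  [[171, 109], [-262, -167]]
... * rho(b^-1) = [[-14, -9], [11, 7]]  ->  [[-1195, -776], [1831, 1189]]
... * rho(b^-1) = [[-14, -9], [11, 7]]  ->  [[8194, 5323], [-12555, -8156]]
... * rho(b^-1) = [[-14, -9], [11, 7]]  ->  [[-56163, -36485], [86054, 55903]]
... * rho(b^-1) = [[-14, -9], [11, 7]]  ->  [[384947, 250072], [-589823, -383165]]
... * rho(a^-1) = [[3, 2], [1, 1]]  ->  [[1404913, 1019966], [-2152634, -1562811]]
... * rho(b) = [[7, 9], [-11, -14]]  ->  [[-1385235, -1635307], [2122483, 2505648]]
... * rho(b) = [[7, 9], [-11, -14]]  ->  [[8291732, 10427183], [-12704747, -15976725]]
tr = 8291732 + -15976725 = -7684993

-7684993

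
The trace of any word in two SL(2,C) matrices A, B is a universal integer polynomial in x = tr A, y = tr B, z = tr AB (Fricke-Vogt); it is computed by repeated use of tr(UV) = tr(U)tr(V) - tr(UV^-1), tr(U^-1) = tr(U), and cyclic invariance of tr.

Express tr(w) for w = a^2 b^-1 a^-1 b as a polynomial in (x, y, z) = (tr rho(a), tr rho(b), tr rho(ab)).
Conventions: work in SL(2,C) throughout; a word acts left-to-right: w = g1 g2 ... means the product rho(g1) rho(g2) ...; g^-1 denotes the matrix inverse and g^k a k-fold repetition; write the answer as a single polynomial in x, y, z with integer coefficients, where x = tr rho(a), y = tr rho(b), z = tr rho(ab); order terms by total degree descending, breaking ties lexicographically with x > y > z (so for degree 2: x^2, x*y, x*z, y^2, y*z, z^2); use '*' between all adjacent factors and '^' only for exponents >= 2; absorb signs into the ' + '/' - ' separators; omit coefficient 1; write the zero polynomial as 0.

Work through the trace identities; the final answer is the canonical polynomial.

-x^2*y*z + x^3 + x*y^2 + x*z^2 - 3*x

trace(a^2) = trace(a) * trace(a) - trace(1)   [square of a] = x^2 - 2
trace(b a^2) = trace(a) * trace(b a) - trace(b)   [square of a] = x*z - y
trace(a b a^2) = trace(a) * trace(b a^2) - trace(b a)   [square of a] = x^2*z - x*y - z
trace(b a b a) = trace(b a) * trace(b a) - trace(1)   [split at a repeated b] = z^2 - 2
trace(b a b) = trace(b) * trace(a b) - trace(a)   [square of b] = y*z - x
trace(a b a^2 b) = trace(a) * trace(b a b a) - trace(b a b)   [square of a] = x*z^2 - y*z - x
trace(b a^2 b^-1 a) = trace(a b a^2) * trace(b) - trace(a b a^2 b)   [inverse elimination on b] = x^2*y*z - x*y^2 - x*z^2 + x
trace(a^2 b^-1 a^-1 b) = trace(b a^2 b^-1) * trace(a) - trace(b a^2 b^-1 a)   [inverse elimination on a] = -x^2*y*z + x^3 + x*y^2 + x*z^2 - 3*x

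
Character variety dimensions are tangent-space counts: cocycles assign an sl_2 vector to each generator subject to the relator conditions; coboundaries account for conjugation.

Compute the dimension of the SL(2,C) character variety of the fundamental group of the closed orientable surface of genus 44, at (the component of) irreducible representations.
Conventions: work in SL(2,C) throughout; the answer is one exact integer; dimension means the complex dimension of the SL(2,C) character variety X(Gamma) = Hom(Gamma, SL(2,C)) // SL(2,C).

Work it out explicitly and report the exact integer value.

258

The genus-44 surface group: 2g = 88 generators, one relator prod [a_i, b_i].
A cocycle assigns one sl_2 vector per generator subject to the relator condition d_2(z) = 0: dim of the unconstrained space is 3*2g = 264.
H^2 = coker(d_2) is dual to H^0 = 0 at irreducible rho (Poincare duality), so d_2 is onto: dim Z^1 = 261.
Coboundaries contribute dim B^1 = 3 (injective at irreducible rho).
dim H^1 = 261 - 3 = 258 = dim X.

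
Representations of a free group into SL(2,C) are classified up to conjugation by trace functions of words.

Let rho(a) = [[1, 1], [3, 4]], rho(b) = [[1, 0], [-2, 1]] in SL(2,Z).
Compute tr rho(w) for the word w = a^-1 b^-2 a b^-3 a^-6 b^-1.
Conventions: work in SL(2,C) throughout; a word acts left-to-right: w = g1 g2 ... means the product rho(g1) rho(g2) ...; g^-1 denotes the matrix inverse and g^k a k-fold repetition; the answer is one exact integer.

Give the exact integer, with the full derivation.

-192030

rho(a^-1) = [[4, -1], [-3, 1]]
... * rho(b^-1) = [[1, 0], [2, 1]]  ->  [[2, -1], [-1, 1]]
... * rho(b^-1) = [[1, 0], [2, 1]]  ->  [[0, -1], [1, 1]]
... * rho(a) = [[1, 1], [3, 4]]  ->  [[-3, -4], [4, 5]]
... * rho(b^-1) = [[1, 0], [2, 1]]  ->  [[-11, -4], [14, 5]]
... * rho(b^-1) = [[1, 0], [2, 1]]  ->  [[-19, -4], [24, 5]]
... * rho(b^-1) = [[1, 0], [2, 1]]  ->  [[-27, -4], [34, 5]]
... * rho(a^-1) = [[4, -1], [-3, 1]]  ->  [[-96, 23], [121, -29]]
... * rho(a^-1) = [[4, -1], [-3, 1]]  ->  [[-453, 119], [571, -150]]
... * rho(a^-1) = [[4, -1], [-3, 1]]  ->  [[-2169, 572], [2734, -721]]
... * rho(a^-1) = [[4, -1], [-3, 1]]  ->  [[-10392, 2741], [13099, -3455]]
... * rho(a^-1) = [[4, -1], [-3, 1]]  ->  [[-49791, 13133], [62761, -16554]]
... * rho(a^-1) = [[4, -1], [-3, 1]]  ->  [[-238563, 62924], [300706, -79315]]
... * rho(b^-1) = [[1, 0], [2, 1]]  ->  [[-112715, 62924], [142076, -79315]]
tr = -112715 + -79315 = -192030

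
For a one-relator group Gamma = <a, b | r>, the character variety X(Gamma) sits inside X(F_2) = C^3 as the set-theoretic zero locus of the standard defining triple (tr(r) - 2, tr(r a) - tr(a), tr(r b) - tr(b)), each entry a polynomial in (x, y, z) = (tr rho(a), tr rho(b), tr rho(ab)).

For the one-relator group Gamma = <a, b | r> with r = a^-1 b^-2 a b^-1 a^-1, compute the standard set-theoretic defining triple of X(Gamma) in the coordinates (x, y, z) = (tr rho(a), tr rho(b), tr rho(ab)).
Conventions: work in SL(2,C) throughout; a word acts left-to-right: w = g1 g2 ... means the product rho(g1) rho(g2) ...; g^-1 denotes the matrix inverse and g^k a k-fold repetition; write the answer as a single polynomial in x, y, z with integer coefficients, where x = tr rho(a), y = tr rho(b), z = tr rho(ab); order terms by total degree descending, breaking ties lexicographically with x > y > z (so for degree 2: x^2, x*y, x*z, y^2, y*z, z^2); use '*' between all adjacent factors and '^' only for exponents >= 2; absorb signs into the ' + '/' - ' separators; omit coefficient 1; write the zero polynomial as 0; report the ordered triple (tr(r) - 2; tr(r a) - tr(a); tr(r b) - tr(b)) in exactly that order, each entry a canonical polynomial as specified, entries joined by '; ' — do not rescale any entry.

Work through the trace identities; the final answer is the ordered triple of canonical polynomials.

tr(b^-1) = tr(b) = y
apply: tr(a b a) = tr(a)*tr(b a) - tr(b)  (reduce the a square) = x*z - y
tr(a b a b) = tr(a b)*tr(a b) - tr(1)  (split on a) = z^2 - 2
tr(b a b^-1 a) = tr(a b a)*tr(b) - tr(a b a b)  (eliminate b^-1) = x*y*z - y^2 - z^2 + 2
tr(a b^-1 a^-1 b) = tr(b a b^-1)*tr(a) - tr(b a b^-1 a)  (eliminate a^-1) = -x*y*z + x^2 + y^2 + z^2 - 2
tr(b^-1 a b^-1 a^-1) = tr(a b^-1 a^-1)*tr(b) - tr(a b^-1 a^-1 b)  (eliminate b^-1) = x*y*z - x^2 - z^2 + 2
apply: tr(a b^-1) = tr(a)*tr(b) - tr(a b)  (eliminate b^-1) = x*y - z
tr(b^-1 a b^-1) = tr(a b^-1)*tr(b) - tr(a)  (eliminate b^-1) = x*y^2 - y*z - x
tr(a b^-1 a^-2 b^-1) = tr(b^-1 a b^-1 a^-1)*tr(a) - tr(b^-1 a b^-1)  (eliminate a^-1) = x^2*y*z - x^3 - x*y^2 - x*z^2 + y*z + 3*x
use: tr(a^-1 b^-2 a b^-1 a^-1) = tr(a b^-1 a^-2 b^-1)*tr(b) - tr(a b^-1 a^-2)  (eliminate b^-1) = x^2*y^2*z - x^3*y - x*y^3 - x*y*z^2 + y^2*z + 3*x*y - z
apply: tr(b^-2 a b^-1) = tr(b^-1 a b^-1)*tr(b) - tr(b^-1 a) = x*y^3 - y^2*z - 2*x*y + z
tr(a^2) = tr(a)*tr(a) - tr(1) = x^2 - 2
tr(a b^-1 a) = tr(a^2)*tr(b) - tr(a^2 b) = x^2*y - x*z - y
tr(b^-1 a b^-1 a) = tr(a b^-1 a)*tr(b) - tr(a b^-1 a b) = x^2*y^2 - 2*x*y*z + z^2 - 2
use: tr(b^-2 a b^-1 a) = tr(b^-1 a b^-1 a)*tr(b) - tr(b^-1 a b^-1 a b) = x^2*y^3 - 2*x*y^2*z - x^2*y + y*z^2 + x*z - y
tr(a^-1 b^-2 a b^-1) = tr(b^-2 a b^-1)*tr(a) - tr(b^-2 a b^-1 a) = x*y^2*z - x^2*y - y*z^2 + y
tr(b^2) = tr(b)*tr(b) - tr(1)   [square of b] = y^2 - 2
use: tr(b a b^-1 a^-1 b) = tr(a^-1 b^2 a)*tr(b) - tr(a^-1 b^2 a b)   [inverse elimination on b] = -x*y^2*z + x^2*y + y^3 + y*z^2 - 3*y
use: tr(b a b) = tr(b)*tr(a b) - tr(a)   [square of b] = y*z - x
apply: tr(a b a b a) = tr(a)*tr(b a b a) - tr(b a b)   [square of a] = x*z^2 - y*z - x
use: tr(a b a b a b) = tr(a b)*tr(a b a b) - tr(a^-1 b^-1)   [split at a repeated a] = z^3 - 3*z
use: tr(b a b a b^-1 a) = tr(a b a b a)*tr(b) - tr(a b a b a b)   [inverse elimination on b] = x*y*z^2 - y^2*z - z^3 - x*y + 3*z
use: tr(b a b^-1 a^-1 b a) = tr(b a b a b^-1)*tr(a) - tr(b a b a b^-1 a)   [inverse elimination on a] = -x*y*z^2 + x^2*z + y^2*z + z^3 - 3*z
tr(a b^-1 a^-1 b a^-1 b) = tr(b a b^-1 a^-1 b)*tr(a) - tr(b a b^-1 a^-1 b a)   [inverse elimination on a] = -x^2*y^2*z + x^3*y + x*y^3 + 2*x*y*z^2 - x^2*z - y^2*z - z^3 - 3*x*y + 3*z
tr(a b^-1 a^-1 b a^-1 b^-1) = tr(a b^-1 a^-1 b a^-1)*tr(b) - tr(a b^-1 a^-1 b a^-1 b)   [inverse elimination on b] = x^2*y^2*z - x^3*y - x*y^3 - 2*x*y*z^2 + x^2*z + y^2*z + z^3 + 4*x*y - 3*z
apply: tr(a^-1 b^-2 a b^-1 a^-1 b) = tr(a b^-1 a^-1 b a^-1 b^-1)*tr(b) - tr(a b^-1 a^-1 b a^-1)   [inverse elimination on b] = x^2*y^3*z - x^3*y^2 - x*y^4 - 2*x*y^2*z^2 + x^2*y*z + y^3*z + y*z^3 + 4*x*y^2 - 3*y*z - x
assemble the triple (tr(r) - 2; tr(r a) - x; tr(r b) - y)

x^2*y^2*z - x^3*y - x*y^3 - x*y*z^2 + y^2*z + 3*x*y - z - 2; x*y^2*z - x^2*y - y*z^2 - x + y; x^2*y^3*z - x^3*y^2 - x*y^4 - 2*x*y^2*z^2 + x^2*y*z + y^3*z + y*z^3 + 4*x*y^2 - 3*y*z - x - y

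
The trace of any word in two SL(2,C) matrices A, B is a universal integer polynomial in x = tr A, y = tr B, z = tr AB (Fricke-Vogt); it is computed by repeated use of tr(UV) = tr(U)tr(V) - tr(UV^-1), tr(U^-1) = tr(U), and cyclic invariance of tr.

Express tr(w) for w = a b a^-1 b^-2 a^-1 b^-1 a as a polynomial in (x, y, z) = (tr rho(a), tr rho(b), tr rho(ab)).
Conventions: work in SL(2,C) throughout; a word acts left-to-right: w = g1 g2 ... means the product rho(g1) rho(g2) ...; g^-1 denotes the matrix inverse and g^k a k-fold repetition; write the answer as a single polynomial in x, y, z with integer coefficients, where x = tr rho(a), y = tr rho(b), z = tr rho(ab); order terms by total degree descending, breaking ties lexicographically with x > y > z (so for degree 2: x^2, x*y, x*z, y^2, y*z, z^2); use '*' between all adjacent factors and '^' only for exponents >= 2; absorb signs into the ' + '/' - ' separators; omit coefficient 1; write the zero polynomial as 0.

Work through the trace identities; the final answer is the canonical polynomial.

-x^2*y^2*z^2 + 2*x^3*y*z + x*y^3*z + x*y*z^3 - x^4 - x^2*y^2 - x^2*z^2 - 4*x*y*z + 4*x^2 + y^2 - 2

and tr(a^2) = tr(a) * tr(a) - tr(1) = x^2 - 2
tr(a b a) = tr(a) * tr(b a) - tr(b) = x*z - y
next, tr(a^2 b a) = tr(a) * tr(a b a) - tr(a b) = x^2*z - x*y - z
tr(b a b a) = tr(b a) * tr(b a) - tr(1)   [split at repeated b] = z^2 - 2
next, tr(b a b) = tr(b) * tr(a b) - tr(a) = y*z - x
tr(a^2 b a b) = tr(a) * tr(b a b a) - tr(b a b) = x*z^2 - y*z - x
tr(b^-1 a^2 b a) = tr(a^2 b a) * tr(b) - tr(a^2 b a b) = x^2*y*z - x*y^2 - x*z^2 + x
tr(a^-1 b^-1 a^2 b) = tr(b^-1 a^2 b) * tr(a) - tr(b^-1 a^2 b a) = -x^2*y*z + x^3 + x*y^2 + x*z^2 - 3*x
and tr(a^-1 b^-1 a^2 b a^-1) = tr(a^-1 b^-1 a^2 b) * tr(a) - tr(a^-1 b^-1 a^2 b a) = -x^3*y*z + x^4 + x^2*y^2 + x^2*z^2 - 4*x^2 + 2
next, tr(a^3) = tr(a) * tr(a^2) - tr(a) = x^3 - 3*x
and tr(a^2 b^2 a) = tr(b) * tr(a^3 b) - tr(a^3) = x^2*y*z - x^3 - x*y^2 - y*z + 3*x
tr(b^2 a b a) = tr(b) * tr(a b a b) - tr(a b a) = y*z^2 - x*z - y
tr(b^2 a b) = tr(b) * tr(a b^2) - tr(a b) = y^2*z - x*y - z
tr(a^2 b^2 a b) = tr(a) * tr(b^2 a b a) - tr(b^2 a b) = x*y*z^2 - x^2*z - y^2*z + z
and tr(b^-1 a^2 b^2 a) = tr(a^2 b^2 a) * tr(b) - tr(a^2 b^2 a b) = x^2*y^2*z - x^3*y - x*y^3 - x*y*z^2 + x^2*z + 3*x*y - z
tr(b a^-1 b^-1 a^2 b) = tr(b^-1 a^2 b^2) * tr(a) - tr(b^-1 a^2 b^2 a) = -x^2*y^2*z + x^3*y + x*y^3 + x*y*z^2 - 4*x*y + z
tr(b a^2 b a b) = tr(b) * tr(a^2 b a b) - tr(a^2 b a) = x*y*z^2 - x^2*z - y^2*z + z
tr(b a b a b a) = tr(a b a b) * tr(a b) - tr(b a)   [split at repeated a] = z^3 - 3*z
tr(b a^2 b a b a) = tr(a) * tr(b a b a b a) - tr(b a b a b) = x*z^3 - y*z^2 - 2*x*z + y
and tr(a^2 b a b a^-1 b) = tr(b a^2 b a b) * tr(a) - tr(b a^2 b a b a) = x^2*y*z^2 - x^3*z - x*y^2*z - x*z^3 + y*z^2 + 3*x*z - y
tr(b a^-1 b^-1 a^2 b a) = tr(a^2 b a b a^-1) * tr(b) - tr(a^2 b a b a^-1 b) = -x^2*y*z^2 + x^3*z + x*y^2*z + x*z^3 - 3*x*z - y
tr(a^-1 b^-1 a^2 b a^-1 b) = tr(b a^-1 b^-1 a^2 b) * tr(a) - tr(b a^-1 b^-1 a^2 b a) = -x^3*y^2*z + x^4*y + x^2*y^3 + 2*x^2*y*z^2 - x^3*z - x*y^2*z - x*z^3 - 4*x^2*y + 4*x*z + y
tr(a^-1 b^-1 a^2 b a^-1 b^-1) = tr(a^-1 b^-1 a^2 b a^-1) * tr(b) - tr(a^-1 b^-1 a^2 b a^-1 b) = -x^2*y*z^2 + x^3*z + x*y^2*z + x*z^3 - 4*x*z + y
tr(a b a^-1 b^-2 a^-1 b^-1 a) = tr(a^-1 b^-1 a^2 b a^-1 b^-1) * tr(b) - tr(a^-1 b^-1 a^2 b a^-1) = -x^2*y^2*z^2 + 2*x^3*y*z + x*y^3*z + x*y*z^3 - x^4 - x^2*y^2 - x^2*z^2 - 4*x*y*z + 4*x^2 + y^2 - 2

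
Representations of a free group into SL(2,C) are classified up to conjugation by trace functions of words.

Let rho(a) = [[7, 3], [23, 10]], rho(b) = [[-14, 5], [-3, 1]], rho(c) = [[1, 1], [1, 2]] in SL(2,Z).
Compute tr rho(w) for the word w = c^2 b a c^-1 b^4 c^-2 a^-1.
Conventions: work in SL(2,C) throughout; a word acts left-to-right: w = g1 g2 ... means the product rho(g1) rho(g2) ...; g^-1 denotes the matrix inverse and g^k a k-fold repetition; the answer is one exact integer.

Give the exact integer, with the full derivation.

134534270

rho(c) = [[1, 1], [1, 2]]
... * rho(c) = [[1, 1], [1, 2]]  ->  [[2, 3], [3, 5]]
... * rho(b) = [[-14, 5], [-3, 1]]  ->  [[-37, 13], [-57, 20]]
... * rho(a) = [[7, 3], [23, 10]]  ->  [[40, 19], [61, 29]]
... * rho(c^-1) = [[2, -1], [-1, 1]]  ->  [[61, -21], [93, -32]]
... * rho(b) = [[-14, 5], [-3, 1]]  ->  [[-791, 284], [-1206, 433]]
... * rho(b) = [[-14, 5], [-3, 1]]  ->  [[10222, -3671], [15585, -5597]]
... * rho(b) = [[-14, 5], [-3, 1]]  ->  [[-132095, 47439], [-201399, 72328]]
... * rho(b) = [[-14, 5], [-3, 1]]  ->  [[1707013, -613036], [2602602, -934667]]
... * rho(c^-1) = [[2, -1], [-1, 1]]  ->  [[4027062, -2320049], [6139871, -3537269]]
... * rho(c^-1) = [[2, -1], [-1, 1]]  ->  [[10374173, -6347111], [15817011, -9677140]]
... * rho(a^-1) = [[10, -3], [-23, 7]]  ->  [[249725283, -75552296], [380744330, -115191013]]
tr = 249725283 + -115191013 = 134534270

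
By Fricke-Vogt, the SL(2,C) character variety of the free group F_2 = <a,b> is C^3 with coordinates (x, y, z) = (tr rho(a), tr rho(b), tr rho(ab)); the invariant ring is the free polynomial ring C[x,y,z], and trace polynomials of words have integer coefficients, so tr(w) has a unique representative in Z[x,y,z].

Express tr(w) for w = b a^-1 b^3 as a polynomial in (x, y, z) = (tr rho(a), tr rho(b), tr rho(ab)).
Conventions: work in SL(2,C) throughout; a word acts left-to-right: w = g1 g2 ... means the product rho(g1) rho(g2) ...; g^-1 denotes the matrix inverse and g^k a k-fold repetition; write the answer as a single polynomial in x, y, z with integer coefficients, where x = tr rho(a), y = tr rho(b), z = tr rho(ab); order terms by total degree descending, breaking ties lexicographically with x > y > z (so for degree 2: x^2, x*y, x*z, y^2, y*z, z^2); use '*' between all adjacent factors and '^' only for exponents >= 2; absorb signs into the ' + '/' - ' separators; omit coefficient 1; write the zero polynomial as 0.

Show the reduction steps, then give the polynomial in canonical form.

x*y^4 - y^3*z - 3*x*y^2 + 2*y*z + x

trace(b^2) = trace(b) trace(b) - trace(1) = y^2 - 2
reduce: trace(b^3) = trace(b) trace(b^2) - trace(b) = y^3 - 3*y
trace(b^4) = trace(b) trace(b^3) - trace(b^2) = y^4 - 4*y^2 + 2
so trace(b a b) = trace(b) trace(a b) - trace(a) = y*z - x
trace(b a b^2) = trace(b) trace(b a b) - trace(b a) = y^2*z - x*y - z
trace(b^4 a) = trace(b) trace(b a b^2) - trace(b a b) = y^3*z - x*y^2 - 2*y*z + x
trace(b a^-1 b^3) = trace(b^4) trace(a) - trace(b^4 a) = x*y^4 - y^3*z - 3*x*y^2 + 2*y*z + x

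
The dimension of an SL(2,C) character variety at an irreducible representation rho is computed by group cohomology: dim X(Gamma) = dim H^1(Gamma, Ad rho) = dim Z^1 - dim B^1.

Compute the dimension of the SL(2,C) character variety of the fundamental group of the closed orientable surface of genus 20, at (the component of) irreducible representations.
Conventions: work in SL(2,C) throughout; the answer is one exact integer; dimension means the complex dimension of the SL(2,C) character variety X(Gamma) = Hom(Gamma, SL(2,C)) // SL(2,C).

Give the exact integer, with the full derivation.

114

Gamma = pi_1(Sigma_20) = < a_1, b_1, ..., a_20, b_20 | prod [a_i, b_i] > has 2g = 40 generators and 1 relator.
A cocycle assigns one sl_2 vector per generator subject to the relator condition d_2(z) = 0: dim of the unconstrained space is 3*2g = 120.
H^2 = coker(d_2) is dual to H^0 = 0 at irreducible rho (Poincare duality), so d_2 is onto: dim Z^1 = 117.
Coboundaries contribute dim B^1 = 3 (injective at irreducible rho).
dim H^1 = 117 - 3 = 114 = dim X.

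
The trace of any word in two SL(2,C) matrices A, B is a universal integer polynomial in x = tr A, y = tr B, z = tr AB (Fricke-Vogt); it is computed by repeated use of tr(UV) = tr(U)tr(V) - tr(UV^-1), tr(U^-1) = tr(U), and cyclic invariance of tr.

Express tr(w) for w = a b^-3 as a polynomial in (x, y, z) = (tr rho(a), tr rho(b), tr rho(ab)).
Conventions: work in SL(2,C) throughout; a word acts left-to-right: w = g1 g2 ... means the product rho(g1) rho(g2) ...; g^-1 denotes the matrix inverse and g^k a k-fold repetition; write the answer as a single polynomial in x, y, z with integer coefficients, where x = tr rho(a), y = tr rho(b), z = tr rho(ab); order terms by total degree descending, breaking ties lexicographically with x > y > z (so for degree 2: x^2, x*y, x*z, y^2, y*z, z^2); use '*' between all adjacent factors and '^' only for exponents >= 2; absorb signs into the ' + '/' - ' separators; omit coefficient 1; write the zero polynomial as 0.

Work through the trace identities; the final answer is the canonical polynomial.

x*y^3 - y^2*z - 2*x*y + z

tr(b^-1 a) = tr(a) tr(b) - tr(a b) = x*y - z
tr(b^-2 a) = tr(b^-1 a) tr(b) - tr(b^-1 a b) = x*y^2 - y*z - x
next, tr(a b^-3) = tr(b^-2 a) tr(b) - tr(b^-2 a b) = x*y^3 - y^2*z - 2*x*y + z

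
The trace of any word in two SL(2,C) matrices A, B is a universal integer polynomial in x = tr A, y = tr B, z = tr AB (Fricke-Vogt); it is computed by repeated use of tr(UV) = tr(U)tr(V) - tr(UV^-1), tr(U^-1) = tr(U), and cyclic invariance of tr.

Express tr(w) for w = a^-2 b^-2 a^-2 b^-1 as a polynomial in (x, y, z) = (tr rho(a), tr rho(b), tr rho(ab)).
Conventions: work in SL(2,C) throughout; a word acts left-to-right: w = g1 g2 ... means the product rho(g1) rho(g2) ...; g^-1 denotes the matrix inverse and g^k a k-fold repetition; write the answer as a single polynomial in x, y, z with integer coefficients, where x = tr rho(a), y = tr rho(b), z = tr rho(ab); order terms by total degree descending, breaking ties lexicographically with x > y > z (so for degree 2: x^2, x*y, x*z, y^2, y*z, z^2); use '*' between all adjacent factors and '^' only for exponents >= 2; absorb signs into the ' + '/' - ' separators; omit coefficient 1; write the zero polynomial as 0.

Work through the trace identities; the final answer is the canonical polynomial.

apply: tr(b^-1) = tr(b) = y
use: tr(b^-1 a) = tr(a) * tr(b) - tr(a b) = x*y - z
tr(b^-1 a^-1) = tr(b^-1) * tr(a) - tr(b^-1 a) = z
tr(b^-1 a^-1 b^-1) = tr(b^-1 a^-1) * tr(b) - tr(b^-1 a^-1 b) = y*z - x
tr(b^-1 a b^-1) = tr(a b^-1) * tr(b) - tr(a) = x*y^2 - y*z - x
apply: tr(a^2) = tr(a) * tr(a) - tr(1) = x^2 - 2
use: tr(a^2 b) = tr(a) * tr(b a) - tr(b) = x*z - y
apply: tr(a b^-1 a) = tr(a^2) * tr(b) - tr(a^2 b) = x^2*y - x*z - y
use: tr(a b a b) = tr(a b) * tr(a b) - tr(1)   [split at repeated a] = z^2 - 2
use: tr(a b^-1 a b) = tr(a b a) * tr(b) - tr(a b a b) = x*y*z - y^2 - z^2 + 2
apply: tr(b^-1 a b^-1 a) = tr(a b^-1 a) * tr(b) - tr(a b^-1 a b) = x^2*y^2 - 2*x*y*z + z^2 - 2
tr(b^-1 a^-1 b^-1 a) = tr(b^-1 a b^-1) * tr(a) - tr(b^-1 a b^-1 a) = x*y*z - x^2 - z^2 + 2
apply: tr(a^-1 b^-1 a^-1 b^-1) = tr(b^-1 a^-1 b^-1) * tr(a) - tr(b^-1 a^-1 b^-1 a) = z^2 - 2
use: tr(b^-1 a^-1 b^-2 a^-1) = tr(a^-1 b^-1 a^-1 b^-1) * tr(b) - tr(a^-1 b^-1 a^-1) = y*z^2 - x*z - y
tr(b^-2) = tr(b^-1) * tr(b) - tr(1) = y^2 - 2
tr(b^-3) = tr(b^-2) * tr(b) - tr(b^-1) = y^3 - 3*y
tr(b^-3 a) = tr(b^-1 a b^-1) * tr(b) - tr(b^-1 a) = x*y^3 - y^2*z - 2*x*y + z
use: tr(b^-1 a^-1 b^-2) = tr(b^-3) * tr(a) - tr(b^-3 a) = y^2*z - x*y - z
tr(b^-2 a^-2 b^-1 a^-1) = tr(b^-1 a^-1 b^-2 a^-1) * tr(a) - tr(b^-1 a^-1 b^-2) = x*y*z^2 - x^2*z - y^2*z + z
use: tr(b^-2 a^-2 b^-1) = tr(b^-3 a^-1) * tr(a) - tr(b^-3) = x*y^2*z - x^2*y - y^3 - x*z + 3*y
apply: tr(a^-2 b^-2 a^-2 b^-1) = tr(b^-2 a^-2 b^-1 a^-1) * tr(a) - tr(b^-2 a^-2 b^-1) = x^2*y*z^2 - x^3*z - 2*x*y^2*z + x^2*y + y^3 + 2*x*z - 3*y

x^2*y*z^2 - x^3*z - 2*x*y^2*z + x^2*y + y^3 + 2*x*z - 3*y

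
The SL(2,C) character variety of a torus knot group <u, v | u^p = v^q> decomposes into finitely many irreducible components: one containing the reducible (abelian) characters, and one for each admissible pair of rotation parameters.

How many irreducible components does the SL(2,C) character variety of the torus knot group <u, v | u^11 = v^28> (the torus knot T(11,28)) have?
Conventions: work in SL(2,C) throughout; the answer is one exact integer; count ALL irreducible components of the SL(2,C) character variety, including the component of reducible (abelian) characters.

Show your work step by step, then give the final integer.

In the torus knot group T(11,28), u^11 = v^28 is central, so an irreducible representation sends it to +I or -I (Schur).
This locks tr(u) to 2*cos(pi*alpha/11), alpha in 1..10, and tr(v) to 2*cos(pi*beta/28), beta in 1..27, on each component of irreducible characters.
u^11 = (-1)^alpha I and v^28 = (-1)^beta I must agree, so alpha and beta have equal parity.
count pairs: odd alpha (5 choices) x odd beta (14), plus even alpha (5) x even beta (13): 5*14 + 5*13 = 135.
That is 135 components of irreducible characters, and with the reducible (abelian) component the total is 136.

136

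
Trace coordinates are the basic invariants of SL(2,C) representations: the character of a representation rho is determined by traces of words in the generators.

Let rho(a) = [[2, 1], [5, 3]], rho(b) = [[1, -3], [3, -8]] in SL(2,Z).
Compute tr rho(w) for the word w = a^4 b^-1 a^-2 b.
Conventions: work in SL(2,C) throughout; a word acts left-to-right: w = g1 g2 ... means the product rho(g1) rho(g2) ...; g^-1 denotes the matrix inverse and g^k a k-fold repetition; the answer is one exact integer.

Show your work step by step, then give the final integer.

20723

rho(a) = [[2, 1], [5, 3]]
... * rho(a) = [[2, 1], [5, 3]]  ->  [[9, 5], [25, 14]]
... * rho(a) = [[2, 1], [5, 3]]  ->  [[43, 24], [120, 67]]
... * rho(a) = [[2, 1], [5, 3]]  ->  [[206, 115], [575, 321]]
... * rho(b^-1) = [[-8, 3], [-3, 1]]  ->  [[-1993, 733], [-5563, 2046]]
... * rho(a^-1) = [[3, -1], [-5, 2]]  ->  [[-9644, 3459], [-26919, 9655]]
... * rho(a^-1) = [[3, -1], [-5, 2]]  ->  [[-46227, 16562], [-129032, 46229]]
... * rho(b) = [[1, -3], [3, -8]]  ->  [[3459, 6185], [9655, 17264]]
tr = 3459 + 17264 = 20723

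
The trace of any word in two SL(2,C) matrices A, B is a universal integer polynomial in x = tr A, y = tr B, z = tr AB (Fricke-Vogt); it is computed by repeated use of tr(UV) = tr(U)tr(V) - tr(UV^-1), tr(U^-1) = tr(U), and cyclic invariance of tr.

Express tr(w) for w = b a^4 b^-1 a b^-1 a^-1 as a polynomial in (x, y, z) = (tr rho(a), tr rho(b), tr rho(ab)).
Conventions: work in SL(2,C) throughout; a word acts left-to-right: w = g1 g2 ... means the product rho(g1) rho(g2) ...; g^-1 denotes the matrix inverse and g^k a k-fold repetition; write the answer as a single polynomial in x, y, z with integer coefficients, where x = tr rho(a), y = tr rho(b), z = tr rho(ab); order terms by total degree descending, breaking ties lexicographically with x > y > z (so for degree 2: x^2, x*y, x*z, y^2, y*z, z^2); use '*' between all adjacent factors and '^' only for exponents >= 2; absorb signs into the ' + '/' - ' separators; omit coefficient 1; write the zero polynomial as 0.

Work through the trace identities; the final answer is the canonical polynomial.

so trace(a^2) = trace(a)*trace(a) - trace(1)  (reduce the a square) = x^2 - 2
reduce: trace(a^3) = trace(a)*trace(a^2) - trace(a)  (reduce the a square) = x^3 - 3*x
trace(a^4) = trace(a)*trace(a^3) - trace(a^2)  (reduce the a square) = x^4 - 4*x^2 + 2
trace(a^5) = trace(a)*trace(a^4) - trace(a^3)  (reduce the a square) = x^5 - 5*x^3 + 5*x
trace(a b a) = trace(a)*trace(b a) - trace(b)  (reduce the a square) = x*z - y
trace(a^2 b a) = trace(a)*trace(a b a) - trace(a b)  (reduce the a square) = x^2*z - x*y - z
trace(b a^4) = trace(a)*trace(a^2 b a) - trace(a^2 b)  (reduce the a square) = x^3*z - x^2*y - 2*x*z + y
so trace(b a^5) = trace(a)*trace(b a^4) - trace(b a^3)  (reduce the a square) = x^4*z - x^3*y - 3*x^2*z + 2*x*y + z
trace(a b a^5) = trace(a)*trace(b a^5) - trace(b a^4)  (reduce the a square) = x^5*z - x^4*y - 4*x^3*z + 3*x^2*y + 3*x*z - y
so trace(b a b a) = trace(b a)*trace(b a) - trace(1)  (split on b) = z^2 - 2
so trace(b a b) = trace(b)*trace(a b) - trace(a)  (reduce the b square) = y*z - x
trace(a b a b a) = trace(a)*trace(b a b a) - trace(b a b)  (reduce the a square) = x*z^2 - y*z - x
reduce: trace(a^2 b a b a) = trace(a)*trace(a b a b a) - trace(a b a b)  (reduce the a square) = x^2*z^2 - x*y*z - x^2 - z^2 + 2
trace(a^3 b a b a) = trace(a)*trace(a^2 b a b a) - trace(a^2 b a b)  (reduce the a square) = x^3*z^2 - x^2*y*z - x^3 - 2*x*z^2 + y*z + 3*x
trace(a b a^5 b) = trace(a)*trace(a^3 b a b a) - trace(a^3 b a b)  (reduce the a square) = x^4*z^2 - x^3*y*z - x^4 - 3*x^2*z^2 + 2*x*y*z + 4*x^2 + z^2 - 2
so trace(b a^5 b^-1 a) = trace(a b a^5)*trace(b) - trace(a b a^5 b)  (eliminate b^-1) = x^5*y*z - x^4*y^2 - x^4*z^2 - 3*x^3*y*z + x^4 + 3*x^2*y^2 + 3*x^2*z^2 + x*y*z - 4*x^2 - y^2 - z^2 + 2
reduce: trace(a b^-1 a^-1 b a^4) = trace(b a^5 b^-1)*trace(a) - trace(b a^5 b^-1 a)  (eliminate a^-1) = -x^5*y*z + x^6 + x^4*y^2 + x^4*z^2 + 3*x^3*y*z - 6*x^4 - 3*x^2*y^2 - 3*x^2*z^2 - x*y*z + 9*x^2 + y^2 + z^2 - 2
so trace(b^2) = trace(b)*trace(b) - trace(1)  (reduce the b square) = y^2 - 2
trace(a b^2 a) = trace(a)*trace(b^2 a) - trace(b^2)  (reduce the a square) = x*y*z - x^2 - y^2 + 2
trace(b^2 a^3) = trace(a)*trace(a b^2 a) - trace(a b^2)  (reduce the a square) = x^2*y*z - x^3 - x*y^2 - y*z + 3*x
trace(b a^4 b) = trace(a)*trace(b^2 a^3) - trace(b^2 a^2)  (reduce the a square) = x^3*y*z - x^4 - x^2*y^2 - 2*x*y*z + 4*x^2 + y^2 - 2
trace(b a b^2 a) = trace(b)*trace(a b a b) - trace(a b a)  (reduce the b square) = y*z^2 - x*z - y
reduce: trace(b a b^2) = trace(b)*trace(b a b) - trace(b a)  (reduce the b square) = y^2*z - x*y - z
trace(b a b^2 a^2) = trace(a)*trace(b a b^2 a) - trace(b a b^2)  (reduce the a square) = x*y*z^2 - x^2*z - y^2*z + z
trace(b a b^2 a^3) = trace(a)*trace(b a b^2 a^2) - trace(b a b^2 a)  (reduce the a square) = x^2*y*z^2 - x^3*z - x*y^2*z - y*z^2 + 2*x*z + y
trace(b a^4 b a b) = trace(a)*trace(b a b^2 a^3) - trace(b a b^2 a^2)  (reduce the a square) = x^3*y*z^2 - x^4*z - x^2*y^2*z - 2*x*y*z^2 + 3*x^2*z + y^2*z + x*y - z
reduce: trace(b a b a b a) = trace(a b)*trace(a b a b) - trace(a^-1 b^-1)  (split on a) = z^3 - 3*z
trace(a b a b a b a) = trace(a)*trace(b a b a b a) - trace(b a b a b)  (reduce the a square) = x*z^3 - y*z^2 - 2*x*z + y
trace(b a b a b a^3) = trace(a)*trace(a b a b a b a) - trace(a b a b a b)  (reduce the a square) = x^2*z^3 - x*y*z^2 - 2*x^2*z - z^3 + x*y + 3*z
trace(b a^4 b a b a) = trace(a)*trace(b a b a b a^3) - trace(b a b a b a^2)  (reduce the a square) = x^3*z^3 - x^2*y*z^2 - 2*x^3*z - 2*x*z^3 + x^2*y + y*z^2 + 5*x*z - y
reduce: trace(a^-1 b a^4 b a b) = trace(b a^4 b a b)*trace(a) - trace(b a^4 b a b a)  (eliminate a^-1) = x^4*y*z^2 - x^5*z - x^3*y^2*z - x^3*z^3 - x^2*y*z^2 + 5*x^3*z + x*y^2*z + 2*x*z^3 - y*z^2 - 6*x*z + y
reduce: trace(a b^-1 a^-1 b a^4 b) = trace(a^-1 b a^4 b a)*trace(b) - trace(a^-1 b a^4 b a b)  (eliminate b^-1) = -x^4*y*z^2 + x^5*z + 2*x^3*y^2*z + x^3*z^3 - x^4*y - x^2*y^3 + x^2*y*z^2 - 5*x^3*z - 3*x*y^2*z - 2*x*z^3 + 4*x^2*y + y^3 + y*z^2 + 6*x*z - 3*y
trace(b a^4 b^-1 a b^-1 a^-1) = trace(a b^-1 a^-1 b a^4)*trace(b) - trace(a b^-1 a^-1 b a^4 b)  (eliminate b^-1) = -x^5*y^2*z + x^6*y + x^4*y^3 + 2*x^4*y*z^2 - x^5*z + x^3*y^2*z - x^3*z^3 - 5*x^4*y - 2*x^2*y^3 - 4*x^2*y*z^2 + 5*x^3*z + 2*x*y^2*z + 2*x*z^3 + 5*x^2*y - 6*x*z + y

-x^5*y^2*z + x^6*y + x^4*y^3 + 2*x^4*y*z^2 - x^5*z + x^3*y^2*z - x^3*z^3 - 5*x^4*y - 2*x^2*y^3 - 4*x^2*y*z^2 + 5*x^3*z + 2*x*y^2*z + 2*x*z^3 + 5*x^2*y - 6*x*z + y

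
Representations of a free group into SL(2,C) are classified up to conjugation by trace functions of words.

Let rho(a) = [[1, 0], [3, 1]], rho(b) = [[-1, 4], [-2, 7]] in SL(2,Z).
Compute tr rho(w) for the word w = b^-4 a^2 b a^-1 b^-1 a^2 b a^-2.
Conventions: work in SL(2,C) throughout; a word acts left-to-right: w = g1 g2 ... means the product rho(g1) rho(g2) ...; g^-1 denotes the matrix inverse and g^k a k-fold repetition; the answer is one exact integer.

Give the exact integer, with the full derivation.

34132962

rho(b^-1) = [[7, -4], [2, -1]]
... * rho(b^-1) = [[7, -4], [2, -1]]  ->  [[41, -24], [12, -7]]
... * rho(b^-1) = [[7, -4], [2, -1]]  ->  [[239, -140], [70, -41]]
... * rho(b^-1) = [[7, -4], [2, -1]]  ->  [[1393, -816], [408, -239]]
... * rho(a) = [[1, 0], [3, 1]]  ->  [[-1055, -816], [-309, -239]]
... * rho(a) = [[1, 0], [3, 1]]  ->  [[-3503, -816], [-1026, -239]]
... * rho(b) = [[-1, 4], [-2, 7]]  ->  [[5135, -19724], [1504, -5777]]
... * rho(a^-1) = [[1, 0], [-3, 1]]  ->  [[64307, -19724], [18835, -5777]]
... * rho(b^-1) = [[7, -4], [2, -1]]  ->  [[410701, -237504], [120291, -69563]]
... * rho(a) = [[1, 0], [3, 1]]  ->  [[-301811, -237504], [-88398, -69563]]
... * rho(a) = [[1, 0], [3, 1]]  ->  [[-1014323, -237504], [-297087, -69563]]
... * rho(b) = [[-1, 4], [-2, 7]]  ->  [[1489331, -5719820], [436213, -1675289]]
... * rho(a^-1) = [[1, 0], [-3, 1]]  ->  [[18648791, -5719820], [5462080, -1675289]]
... * rho(a^-1) = [[1, 0], [-3, 1]]  ->  [[35808251, -5719820], [10487947, -1675289]]
tr = 35808251 + -1675289 = 34132962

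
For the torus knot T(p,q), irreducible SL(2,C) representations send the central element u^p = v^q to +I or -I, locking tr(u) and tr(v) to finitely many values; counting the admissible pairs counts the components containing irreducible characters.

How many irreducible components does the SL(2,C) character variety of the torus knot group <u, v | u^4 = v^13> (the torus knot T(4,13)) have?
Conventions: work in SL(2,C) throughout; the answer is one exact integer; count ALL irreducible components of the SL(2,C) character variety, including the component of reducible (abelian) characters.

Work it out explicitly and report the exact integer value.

19

Gamma = < u, v | u^4 = v^13 > (torus knot T(4,13)); the central element u^4 = v^13 acts as +I or -I in any irreducible SL(2,C) representation.
So on each irreducible component the traces are pinned: tr(u) = 2*cos(pi*alpha/4) with 1 <= alpha <= 3, tr(v) = 2*cos(pi*beta/13) with 1 <= beta <= 12.
Consistency of u^4 = (-1)^alpha I with v^13 = (-1)^beta I forces alpha = beta (mod 2).
count pairs: odd alpha (2 choices) x odd beta (6), plus even alpha (1) x even beta (6): 2*6 + 1*6 = 18.
components with irreducible characters: 18; plus the single component of reducible (abelian) characters: total 19.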